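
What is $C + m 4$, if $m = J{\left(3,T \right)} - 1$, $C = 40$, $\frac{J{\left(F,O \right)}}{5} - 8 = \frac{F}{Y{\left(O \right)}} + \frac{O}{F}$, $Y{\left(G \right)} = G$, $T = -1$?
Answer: $\frac{388}{3} \approx 129.33$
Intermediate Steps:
$J{\left(F,O \right)} = 40 + \frac{5 F}{O} + \frac{5 O}{F}$ ($J{\left(F,O \right)} = 40 + 5 \left(\frac{F}{O} + \frac{O}{F}\right) = 40 + \left(\frac{5 F}{O} + \frac{5 O}{F}\right) = 40 + \frac{5 F}{O} + \frac{5 O}{F}$)
$m = \frac{67}{3}$ ($m = \left(40 + 5 \cdot 3 \frac{1}{-1} + 5 \left(-1\right) \frac{1}{3}\right) - 1 = \left(40 + 5 \cdot 3 \left(-1\right) + 5 \left(-1\right) \frac{1}{3}\right) - 1 = \left(40 - 15 - \frac{5}{3}\right) - 1 = \frac{70}{3} - 1 = \frac{67}{3} \approx 22.333$)
$C + m 4 = 40 + \frac{67}{3} \cdot 4 = 40 + \frac{268}{3} = \frac{388}{3}$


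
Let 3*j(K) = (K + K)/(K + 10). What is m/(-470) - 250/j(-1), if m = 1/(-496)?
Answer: 786780001/233120 ≈ 3375.0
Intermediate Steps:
m = -1/496 ≈ -0.0020161
j(K) = 2*K/(3*(10 + K)) (j(K) = ((K + K)/(K + 10))/3 = ((2*K)/(10 + K))/3 = (2*K/(10 + K))/3 = 2*K/(3*(10 + K)))
m/(-470) - 250/j(-1) = -1/496/(-470) - 250/((2/3)*(-1)/(10 - 1)) = -1/496*(-1/470) - 250/((2/3)*(-1)/9) = 1/233120 - 250/((2/3)*(-1)*(1/9)) = 1/233120 - 250/(-2/27) = 1/233120 - 250*(-27/2) = 1/233120 + 3375 = 786780001/233120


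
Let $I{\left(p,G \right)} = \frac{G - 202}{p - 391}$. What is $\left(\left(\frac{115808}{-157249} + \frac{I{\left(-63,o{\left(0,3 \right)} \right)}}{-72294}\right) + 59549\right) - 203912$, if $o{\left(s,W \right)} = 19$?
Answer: $- \frac{248360690881064129}{1720381426508} \approx -1.4436 \cdot 10^{5}$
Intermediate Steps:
$I{\left(p,G \right)} = \frac{-202 + G}{-391 + p}$
$\left(\left(\frac{115808}{-157249} + \frac{I{\left(-63,o{\left(0,3 \right)} \right)}}{-72294}\right) + 59549\right) - 203912 = \left(\left(\frac{115808}{-157249} + \frac{\frac{1}{-391 - 63} \left(-202 + 19\right)}{-72294}\right) + 59549\right) - 203912 = \left(\left(115808 \left(- \frac{1}{157249}\right) + \frac{1}{-454} \left(-183\right) \left(- \frac{1}{72294}\right)\right) + 59549\right) - 203912 = \left(\left(- \frac{115808}{157249} + \left(- \frac{1}{454}\right) \left(-183\right) \left(- \frac{1}{72294}\right)\right) + 59549\right) - 203912 = \left(\left(- \frac{115808}{157249} + \frac{183}{454} \left(- \frac{1}{72294}\right)\right) + 59549\right) - 203912 = \left(\left(- \frac{115808}{157249} - \frac{61}{10940492}\right) + 59549\right) - 203912 = \left(- \frac{1267006089725}{1720381426508} + 59549\right) - 203912 = \frac{102445726561035167}{1720381426508} - 203912 = - \frac{248360690881064129}{1720381426508}$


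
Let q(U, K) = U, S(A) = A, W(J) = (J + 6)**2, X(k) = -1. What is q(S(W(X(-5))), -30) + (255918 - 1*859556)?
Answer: -603613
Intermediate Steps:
W(J) = (6 + J)**2
q(S(W(X(-5))), -30) + (255918 - 1*859556) = (6 - 1)**2 + (255918 - 1*859556) = 5**2 + (255918 - 859556) = 25 - 603638 = -603613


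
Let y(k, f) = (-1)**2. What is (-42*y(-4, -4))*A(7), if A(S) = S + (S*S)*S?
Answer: -14700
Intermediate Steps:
y(k, f) = 1
A(S) = S + S**3 (A(S) = S + S**2*S = S + S**3)
(-42*y(-4, -4))*A(7) = (-42*1)*(7 + 7**3) = -42*(7 + 343) = -42*350 = -14700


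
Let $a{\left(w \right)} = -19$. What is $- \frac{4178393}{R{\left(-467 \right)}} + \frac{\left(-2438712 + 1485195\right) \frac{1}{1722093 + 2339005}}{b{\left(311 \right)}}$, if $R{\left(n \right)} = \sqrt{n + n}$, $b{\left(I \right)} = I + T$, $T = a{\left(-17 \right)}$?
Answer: $- \frac{953517}{1185840616} + \frac{4178393 i \sqrt{934}}{934} \approx -0.00080409 + 1.3672 \cdot 10^{5} i$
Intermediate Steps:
$T = -19$
$b{\left(I \right)} = -19 + I$ ($b{\left(I \right)} = I - 19 = -19 + I$)
$R{\left(n \right)} = \sqrt{2} \sqrt{n}$ ($R{\left(n \right)} = \sqrt{2 n} = \sqrt{2} \sqrt{n}$)
$- \frac{4178393}{R{\left(-467 \right)}} + \frac{\left(-2438712 + 1485195\right) \frac{1}{1722093 + 2339005}}{b{\left(311 \right)}} = - \frac{4178393}{\sqrt{2} \sqrt{-467}} + \frac{\left(-2438712 + 1485195\right) \frac{1}{1722093 + 2339005}}{-19 + 311} = - \frac{4178393}{\sqrt{2} i \sqrt{467}} + \frac{\left(-953517\right) \frac{1}{4061098}}{292} = - \frac{4178393}{i \sqrt{934}} + \left(-953517\right) \frac{1}{4061098} \cdot \frac{1}{292} = - 4178393 \left(- \frac{i \sqrt{934}}{934}\right) - \frac{953517}{1185840616} = \frac{4178393 i \sqrt{934}}{934} - \frac{953517}{1185840616} = - \frac{953517}{1185840616} + \frac{4178393 i \sqrt{934}}{934}$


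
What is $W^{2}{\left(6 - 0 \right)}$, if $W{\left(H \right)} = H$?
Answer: $36$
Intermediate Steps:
$W^{2}{\left(6 - 0 \right)} = \left(6 - 0\right)^{2} = \left(6 + 0\right)^{2} = 6^{2} = 36$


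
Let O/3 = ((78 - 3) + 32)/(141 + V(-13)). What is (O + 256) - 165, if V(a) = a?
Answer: 11969/128 ≈ 93.508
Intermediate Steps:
O = 321/128 (O = 3*(((78 - 3) + 32)/(141 - 13)) = 3*((75 + 32)/128) = 3*(107*(1/128)) = 3*(107/128) = 321/128 ≈ 2.5078)
(O + 256) - 165 = (321/128 + 256) - 165 = 33089/128 - 165 = 11969/128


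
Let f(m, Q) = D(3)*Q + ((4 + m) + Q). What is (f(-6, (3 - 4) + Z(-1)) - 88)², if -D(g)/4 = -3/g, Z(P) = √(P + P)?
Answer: 8975 - 950*I*√2 ≈ 8975.0 - 1343.5*I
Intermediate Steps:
Z(P) = √2*√P (Z(P) = √(2*P) = √2*√P)
D(g) = 12/g (D(g) = -(-12)/g = 12/g)
f(m, Q) = 4 + m + 5*Q (f(m, Q) = (12/3)*Q + ((4 + m) + Q) = (12*(⅓))*Q + (4 + Q + m) = 4*Q + (4 + Q + m) = 4 + m + 5*Q)
(f(-6, (3 - 4) + Z(-1)) - 88)² = ((4 - 6 + 5*((3 - 4) + √2*√(-1))) - 88)² = ((4 - 6 + 5*(-1 + √2*I)) - 88)² = ((4 - 6 + 5*(-1 + I*√2)) - 88)² = ((4 - 6 + (-5 + 5*I*√2)) - 88)² = ((-7 + 5*I*√2) - 88)² = (-95 + 5*I*√2)²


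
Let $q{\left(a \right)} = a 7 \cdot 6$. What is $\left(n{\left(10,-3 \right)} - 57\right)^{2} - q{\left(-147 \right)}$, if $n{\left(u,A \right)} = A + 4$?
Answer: $9310$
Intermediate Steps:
$q{\left(a \right)} = 42 a$ ($q{\left(a \right)} = 7 a 6 = 42 a$)
$n{\left(u,A \right)} = 4 + A$
$\left(n{\left(10,-3 \right)} - 57\right)^{2} - q{\left(-147 \right)} = \left(\left(4 - 3\right) - 57\right)^{2} - 42 \left(-147\right) = \left(1 - 57\right)^{2} - -6174 = \left(-56\right)^{2} + 6174 = 3136 + 6174 = 9310$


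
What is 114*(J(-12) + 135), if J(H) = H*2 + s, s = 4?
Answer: 13110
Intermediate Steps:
J(H) = 4 + 2*H (J(H) = H*2 + 4 = 2*H + 4 = 4 + 2*H)
114*(J(-12) + 135) = 114*((4 + 2*(-12)) + 135) = 114*((4 - 24) + 135) = 114*(-20 + 135) = 114*115 = 13110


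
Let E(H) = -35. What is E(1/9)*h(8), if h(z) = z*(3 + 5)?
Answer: -2240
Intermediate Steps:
h(z) = 8*z (h(z) = z*8 = 8*z)
E(1/9)*h(8) = -280*8 = -35*64 = -2240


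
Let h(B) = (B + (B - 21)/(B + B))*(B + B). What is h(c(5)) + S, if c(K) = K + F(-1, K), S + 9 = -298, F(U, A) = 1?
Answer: -250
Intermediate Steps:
S = -307 (S = -9 - 298 = -307)
c(K) = 1 + K (c(K) = K + 1 = 1 + K)
h(B) = 2*B*(B + (-21 + B)/(2*B)) (h(B) = (B + (-21 + B)/((2*B)))*(2*B) = (B + (-21 + B)*(1/(2*B)))*(2*B) = (B + (-21 + B)/(2*B))*(2*B) = 2*B*(B + (-21 + B)/(2*B)))
h(c(5)) + S = (-21 + (1 + 5) + 2*(1 + 5)²) - 307 = (-21 + 6 + 2*6²) - 307 = (-21 + 6 + 2*36) - 307 = (-21 + 6 + 72) - 307 = 57 - 307 = -250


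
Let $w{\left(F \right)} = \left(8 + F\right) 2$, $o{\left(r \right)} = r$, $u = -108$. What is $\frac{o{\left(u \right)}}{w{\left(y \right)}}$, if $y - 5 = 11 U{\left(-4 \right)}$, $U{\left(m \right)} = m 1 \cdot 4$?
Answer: $\frac{54}{163} \approx 0.33129$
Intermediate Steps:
$U{\left(m \right)} = 4 m$ ($U{\left(m \right)} = m 4 = 4 m$)
$y = -171$ ($y = 5 + 11 \cdot 4 \left(-4\right) = 5 + 11 \left(-16\right) = 5 - 176 = -171$)
$w{\left(F \right)} = 16 + 2 F$
$\frac{o{\left(u \right)}}{w{\left(y \right)}} = - \frac{108}{16 + 2 \left(-171\right)} = - \frac{108}{16 - 342} = - \frac{108}{-326} = \left(-108\right) \left(- \frac{1}{326}\right) = \frac{54}{163}$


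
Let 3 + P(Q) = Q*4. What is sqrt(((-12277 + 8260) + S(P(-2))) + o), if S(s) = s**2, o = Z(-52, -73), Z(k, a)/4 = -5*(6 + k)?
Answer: 4*I*sqrt(186) ≈ 54.553*I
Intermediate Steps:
P(Q) = -3 + 4*Q (P(Q) = -3 + Q*4 = -3 + 4*Q)
Z(k, a) = -120 - 20*k (Z(k, a) = 4*(-5*(6 + k)) = 4*(-30 - 5*k) = -120 - 20*k)
o = 920 (o = -120 - 20*(-52) = -120 + 1040 = 920)
sqrt(((-12277 + 8260) + S(P(-2))) + o) = sqrt(((-12277 + 8260) + (-3 + 4*(-2))**2) + 920) = sqrt((-4017 + (-3 - 8)**2) + 920) = sqrt((-4017 + (-11)**2) + 920) = sqrt((-4017 + 121) + 920) = sqrt(-3896 + 920) = sqrt(-2976) = 4*I*sqrt(186)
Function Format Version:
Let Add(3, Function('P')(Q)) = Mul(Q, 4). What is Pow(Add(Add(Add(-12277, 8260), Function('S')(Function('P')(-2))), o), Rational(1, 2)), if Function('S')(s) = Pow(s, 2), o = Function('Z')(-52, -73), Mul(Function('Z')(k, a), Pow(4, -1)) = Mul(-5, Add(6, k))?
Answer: Mul(4, I, Pow(186, Rational(1, 2))) ≈ Mul(54.553, I)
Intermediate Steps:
Function('P')(Q) = Add(-3, Mul(4, Q)) (Function('P')(Q) = Add(-3, Mul(Q, 4)) = Add(-3, Mul(4, Q)))
Function('Z')(k, a) = Add(-120, Mul(-20, k)) (Function('Z')(k, a) = Mul(4, Mul(-5, Add(6, k))) = Mul(4, Add(-30, Mul(-5, k))) = Add(-120, Mul(-20, k)))
o = 920 (o = Add(-120, Mul(-20, -52)) = Add(-120, 1040) = 920)
Pow(Add(Add(Add(-12277, 8260), Function('S')(Function('P')(-2))), o), Rational(1, 2)) = Pow(Add(Add(Add(-12277, 8260), Pow(Add(-3, Mul(4, -2)), 2)), 920), Rational(1, 2)) = Pow(Add(Add(-4017, Pow(Add(-3, -8), 2)), 920), Rational(1, 2)) = Pow(Add(Add(-4017, Pow(-11, 2)), 920), Rational(1, 2)) = Pow(Add(Add(-4017, 121), 920), Rational(1, 2)) = Pow(Add(-3896, 920), Rational(1, 2)) = Pow(-2976, Rational(1, 2)) = Mul(4, I, Pow(186, Rational(1, 2)))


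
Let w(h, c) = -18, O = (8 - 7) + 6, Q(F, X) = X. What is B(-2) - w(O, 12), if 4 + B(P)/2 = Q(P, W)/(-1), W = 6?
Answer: -2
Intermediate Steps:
O = 7 (O = 1 + 6 = 7)
B(P) = -20 (B(P) = -8 + 2*(6/(-1)) = -8 + 2*(6*(-1)) = -8 + 2*(-6) = -8 - 12 = -20)
B(-2) - w(O, 12) = -20 - 1*(-18) = -20 + 18 = -2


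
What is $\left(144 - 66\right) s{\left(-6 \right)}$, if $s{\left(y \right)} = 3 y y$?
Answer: $8424$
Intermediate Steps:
$s{\left(y \right)} = 3 y^{2}$
$\left(144 - 66\right) s{\left(-6 \right)} = \left(144 - 66\right) 3 \left(-6\right)^{2} = 78 \cdot 3 \cdot 36 = 78 \cdot 108 = 8424$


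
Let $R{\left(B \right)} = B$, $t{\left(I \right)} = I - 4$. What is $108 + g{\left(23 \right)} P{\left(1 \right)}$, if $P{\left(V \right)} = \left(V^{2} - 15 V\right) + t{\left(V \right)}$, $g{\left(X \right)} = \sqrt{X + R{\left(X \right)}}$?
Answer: $108 - 17 \sqrt{46} \approx -7.2996$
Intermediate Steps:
$t{\left(I \right)} = -4 + I$ ($t{\left(I \right)} = I - 4 = -4 + I$)
$g{\left(X \right)} = \sqrt{2} \sqrt{X}$ ($g{\left(X \right)} = \sqrt{X + X} = \sqrt{2 X} = \sqrt{2} \sqrt{X}$)
$P{\left(V \right)} = -4 + V^{2} - 14 V$ ($P{\left(V \right)} = \left(V^{2} - 15 V\right) + \left(-4 + V\right) = -4 + V^{2} - 14 V$)
$108 + g{\left(23 \right)} P{\left(1 \right)} = 108 + \sqrt{2} \sqrt{23} \left(-4 + 1^{2} - 14\right) = 108 + \sqrt{46} \left(-4 + 1 - 14\right) = 108 + \sqrt{46} \left(-17\right) = 108 - 17 \sqrt{46}$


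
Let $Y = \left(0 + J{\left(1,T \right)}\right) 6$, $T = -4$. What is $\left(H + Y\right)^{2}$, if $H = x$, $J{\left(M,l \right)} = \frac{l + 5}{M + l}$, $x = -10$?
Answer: $144$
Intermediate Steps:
$J{\left(M,l \right)} = \frac{5 + l}{M + l}$
$Y = -2$ ($Y = \left(0 + \frac{5 - 4}{1 - 4}\right) 6 = \left(0 + \frac{1}{-3} \cdot 1\right) 6 = \left(0 - \frac{1}{3}\right) 6 = \left(- \frac{1}{3}\right) 6 = -2$)
$H = -10$
$\left(H + Y\right)^{2} = \left(-10 - 2\right)^{2} = \left(-12\right)^{2} = 144$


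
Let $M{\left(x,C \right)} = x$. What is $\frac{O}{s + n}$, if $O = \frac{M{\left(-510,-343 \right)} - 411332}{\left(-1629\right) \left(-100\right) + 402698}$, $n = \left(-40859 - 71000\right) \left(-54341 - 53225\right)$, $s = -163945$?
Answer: $- \frac{205921}{3402654889155951} \approx -6.0518 \cdot 10^{-11}$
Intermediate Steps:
$n = 12032225194$ ($n = \left(-111859\right) \left(-107566\right) = 12032225194$)
$O = - \frac{205921}{282799}$ ($O = \frac{-510 - 411332}{\left(-1629\right) \left(-100\right) + 402698} = - \frac{411842}{162900 + 402698} = - \frac{411842}{565598} = \left(-411842\right) \frac{1}{565598} = - \frac{205921}{282799} \approx -0.72815$)
$\frac{O}{s + n} = - \frac{205921}{282799 \left(-163945 + 12032225194\right)} = - \frac{205921}{282799 \cdot 12032061249} = \left(- \frac{205921}{282799}\right) \frac{1}{12032061249} = - \frac{205921}{3402654889155951}$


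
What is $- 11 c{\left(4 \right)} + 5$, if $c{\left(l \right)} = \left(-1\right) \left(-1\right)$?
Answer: $-6$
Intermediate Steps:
$c{\left(l \right)} = 1$
$- 11 c{\left(4 \right)} + 5 = \left(-11\right) 1 + 5 = -11 + 5 = -6$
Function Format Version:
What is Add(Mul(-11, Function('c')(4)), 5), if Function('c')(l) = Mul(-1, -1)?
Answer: -6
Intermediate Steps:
Function('c')(l) = 1
Add(Mul(-11, Function('c')(4)), 5) = Add(Mul(-11, 1), 5) = Add(-11, 5) = -6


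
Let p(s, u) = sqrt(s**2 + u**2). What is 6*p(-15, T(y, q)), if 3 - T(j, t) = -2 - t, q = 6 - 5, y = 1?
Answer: 18*sqrt(29) ≈ 96.933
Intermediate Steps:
q = 1
T(j, t) = 5 + t (T(j, t) = 3 - (-2 - t) = 3 + (2 + t) = 5 + t)
6*p(-15, T(y, q)) = 6*sqrt((-15)**2 + (5 + 1)**2) = 6*sqrt(225 + 6**2) = 6*sqrt(225 + 36) = 6*sqrt(261) = 6*(3*sqrt(29)) = 18*sqrt(29)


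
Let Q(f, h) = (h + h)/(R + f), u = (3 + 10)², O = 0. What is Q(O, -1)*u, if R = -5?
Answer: 338/5 ≈ 67.600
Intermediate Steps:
u = 169 (u = 13² = 169)
Q(f, h) = 2*h/(-5 + f) (Q(f, h) = (h + h)/(-5 + f) = (2*h)/(-5 + f) = 2*h/(-5 + f))
Q(O, -1)*u = (2*(-1)/(-5 + 0))*169 = (2*(-1)/(-5))*169 = (2*(-1)*(-⅕))*169 = (⅖)*169 = 338/5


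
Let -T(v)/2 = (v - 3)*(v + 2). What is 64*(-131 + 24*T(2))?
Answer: 3904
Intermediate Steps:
T(v) = -2*(-3 + v)*(2 + v) (T(v) = -2*(v - 3)*(v + 2) = -2*(-3 + v)*(2 + v))
64*(-131 + 24*T(2)) = 64*(-131 + 24*(12 - 2*2² + 2*2)) = 64*(-131 + 24*(12 - 2*4 + 4)) = 64*(-131 + 24*(12 - 8 + 4)) = 64*(-131 + 24*8) = 64*(-131 + 192) = 64*61 = 3904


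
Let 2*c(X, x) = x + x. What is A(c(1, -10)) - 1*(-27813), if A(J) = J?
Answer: 27803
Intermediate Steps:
c(X, x) = x (c(X, x) = (x + x)/2 = (2*x)/2 = x)
A(c(1, -10)) - 1*(-27813) = -10 - 1*(-27813) = -10 + 27813 = 27803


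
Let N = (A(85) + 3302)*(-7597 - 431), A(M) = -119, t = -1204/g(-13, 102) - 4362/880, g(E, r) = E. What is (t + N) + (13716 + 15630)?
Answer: -145995508753/5720 ≈ -2.5524e+7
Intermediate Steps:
t = 501407/5720 (t = -1204/(-13) - 4362/880 = -1204*(-1/13) - 4362*1/880 = 1204/13 - 2181/440 = 501407/5720 ≈ 87.659)
N = -25553124 (N = (-119 + 3302)*(-7597 - 431) = 3183*(-8028) = -25553124)
(t + N) + (13716 + 15630) = (501407/5720 - 25553124) + (13716 + 15630) = -146163367873/5720 + 29346 = -145995508753/5720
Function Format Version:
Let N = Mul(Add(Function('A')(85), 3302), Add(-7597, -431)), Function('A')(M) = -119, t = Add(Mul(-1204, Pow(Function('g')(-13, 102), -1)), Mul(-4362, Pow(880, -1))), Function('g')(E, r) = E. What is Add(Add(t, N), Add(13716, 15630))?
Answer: Rational(-145995508753, 5720) ≈ -2.5524e+7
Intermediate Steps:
t = Rational(501407, 5720) (t = Add(Mul(-1204, Pow(-13, -1)), Mul(-4362, Pow(880, -1))) = Add(Mul(-1204, Rational(-1, 13)), Mul(-4362, Rational(1, 880))) = Add(Rational(1204, 13), Rational(-2181, 440)) = Rational(501407, 5720) ≈ 87.659)
N = -25553124 (N = Mul(Add(-119, 3302), Add(-7597, -431)) = Mul(3183, -8028) = -25553124)
Add(Add(t, N), Add(13716, 15630)) = Add(Add(Rational(501407, 5720), -25553124), Add(13716, 15630)) = Add(Rational(-146163367873, 5720), 29346) = Rational(-145995508753, 5720)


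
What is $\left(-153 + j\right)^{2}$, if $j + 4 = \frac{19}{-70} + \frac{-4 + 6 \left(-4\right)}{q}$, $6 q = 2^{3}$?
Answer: $\frac{155725441}{4900} \approx 31781.0$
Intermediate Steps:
$q = \frac{4}{3}$ ($q = \frac{2^{3}}{6} = \frac{1}{6} \cdot 8 = \frac{4}{3} \approx 1.3333$)
$j = - \frac{1769}{70}$ ($j = -4 + \left(\frac{19}{-70} + \frac{-4 + 6 \left(-4\right)}{\frac{4}{3}}\right) = -4 + \left(19 \left(- \frac{1}{70}\right) + \left(-4 - 24\right) \frac{3}{4}\right) = -4 - \frac{1489}{70} = - \frac{1769}{70} \approx -25.271$)
$\left(-153 + j\right)^{2} = \left(-153 - \frac{1769}{70}\right)^{2} = \left(- \frac{12479}{70}\right)^{2} = \frac{155725441}{4900}$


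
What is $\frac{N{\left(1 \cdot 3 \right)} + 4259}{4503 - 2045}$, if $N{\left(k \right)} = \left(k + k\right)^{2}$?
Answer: $\frac{4295}{2458} \approx 1.7474$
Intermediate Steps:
$N{\left(k \right)} = 4 k^{2}$ ($N{\left(k \right)} = \left(2 k\right)^{2} = 4 k^{2}$)
$\frac{N{\left(1 \cdot 3 \right)} + 4259}{4503 - 2045} = \frac{4 \left(1 \cdot 3\right)^{2} + 4259}{4503 - 2045} = \frac{4 \cdot 3^{2} + 4259}{2458} = \left(4 \cdot 9 + 4259\right) \frac{1}{2458} = \left(36 + 4259\right) \frac{1}{2458} = 4295 \cdot \frac{1}{2458} = \frac{4295}{2458}$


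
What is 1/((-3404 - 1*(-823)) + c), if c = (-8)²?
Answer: -1/2517 ≈ -0.00039730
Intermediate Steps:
c = 64
1/((-3404 - 1*(-823)) + c) = 1/((-3404 - 1*(-823)) + 64) = 1/((-3404 + 823) + 64) = 1/(-2581 + 64) = 1/(-2517) = -1/2517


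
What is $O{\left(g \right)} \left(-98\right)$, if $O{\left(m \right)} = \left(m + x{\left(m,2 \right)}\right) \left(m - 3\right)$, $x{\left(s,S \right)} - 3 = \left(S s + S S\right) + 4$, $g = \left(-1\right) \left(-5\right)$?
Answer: $-5096$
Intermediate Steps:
$g = 5$
$x{\left(s,S \right)} = 7 + S^{2} + S s$ ($x{\left(s,S \right)} = 3 + \left(\left(S s + S S\right) + 4\right) = 3 + \left(\left(S s + S^{2}\right) + 4\right) = 3 + \left(\left(S^{2} + S s\right) + 4\right) = 3 + \left(4 + S^{2} + S s\right) = 7 + S^{2} + S s$)
$O{\left(m \right)} = \left(-3 + m\right) \left(11 + 3 m\right)$ ($O{\left(m \right)} = \left(m + \left(7 + 2^{2} + 2 m\right)\right) \left(m - 3\right) = \left(m + \left(7 + 4 + 2 m\right)\right) \left(-3 + m\right) = \left(m + \left(11 + 2 m\right)\right) \left(-3 + m\right) = \left(11 + 3 m\right) \left(-3 + m\right) = \left(-3 + m\right) \left(11 + 3 m\right)$)
$O{\left(g \right)} \left(-98\right) = \left(-33 + 2 \cdot 5 + 3 \cdot 5^{2}\right) \left(-98\right) = \left(-33 + 10 + 3 \cdot 25\right) \left(-98\right) = \left(-33 + 10 + 75\right) \left(-98\right) = 52 \left(-98\right) = -5096$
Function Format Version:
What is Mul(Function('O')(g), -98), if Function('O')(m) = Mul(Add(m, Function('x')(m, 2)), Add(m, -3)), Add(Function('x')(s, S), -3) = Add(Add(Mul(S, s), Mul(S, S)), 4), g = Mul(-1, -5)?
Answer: -5096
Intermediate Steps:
g = 5
Function('x')(s, S) = Add(7, Pow(S, 2), Mul(S, s)) (Function('x')(s, S) = Add(3, Add(Add(Mul(S, s), Mul(S, S)), 4)) = Add(3, Add(Add(Mul(S, s), Pow(S, 2)), 4)) = Add(3, Add(Add(Pow(S, 2), Mul(S, s)), 4)) = Add(3, Add(4, Pow(S, 2), Mul(S, s))) = Add(7, Pow(S, 2), Mul(S, s)))
Function('O')(m) = Mul(Add(-3, m), Add(11, Mul(3, m))) (Function('O')(m) = Mul(Add(m, Add(7, Pow(2, 2), Mul(2, m))), Add(m, -3)) = Mul(Add(m, Add(7, 4, Mul(2, m))), Add(-3, m)) = Mul(Add(m, Add(11, Mul(2, m))), Add(-3, m)) = Mul(Add(11, Mul(3, m)), Add(-3, m)) = Mul(Add(-3, m), Add(11, Mul(3, m))))
Mul(Function('O')(g), -98) = Mul(Add(-33, Mul(2, 5), Mul(3, Pow(5, 2))), -98) = Mul(Add(-33, 10, Mul(3, 25)), -98) = Mul(Add(-33, 10, 75), -98) = Mul(52, -98) = -5096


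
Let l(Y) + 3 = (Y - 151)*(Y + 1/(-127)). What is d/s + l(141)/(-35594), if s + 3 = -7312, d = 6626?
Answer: -28639811273/33067003970 ≈ -0.86611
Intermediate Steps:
s = -7315 (s = -3 - 7312 = -7315)
l(Y) = -3 + (-151 + Y)*(-1/127 + Y) (l(Y) = -3 + (Y - 151)*(Y + 1/(-127)) = -3 + (-151 + Y)*(Y - 1/127) = -3 + (-151 + Y)*(-1/127 + Y))
d/s + l(141)/(-35594) = 6626/(-7315) + (-230/127 + 141² - 19178/127*141)/(-35594) = 6626*(-1/7315) + (-230/127 + 19881 - 2704098/127)*(-1/35594) = -6626/7315 - 179441/127*(-1/35594) = -6626/7315 + 179441/4520438 = -28639811273/33067003970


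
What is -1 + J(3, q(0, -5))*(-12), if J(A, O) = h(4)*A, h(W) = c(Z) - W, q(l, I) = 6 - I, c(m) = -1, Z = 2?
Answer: 179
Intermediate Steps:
h(W) = -1 - W
J(A, O) = -5*A (J(A, O) = (-1 - 1*4)*A = (-1 - 4)*A = -5*A)
-1 + J(3, q(0, -5))*(-12) = -1 - 5*3*(-12) = -1 - 15*(-12) = -1 + 180 = 179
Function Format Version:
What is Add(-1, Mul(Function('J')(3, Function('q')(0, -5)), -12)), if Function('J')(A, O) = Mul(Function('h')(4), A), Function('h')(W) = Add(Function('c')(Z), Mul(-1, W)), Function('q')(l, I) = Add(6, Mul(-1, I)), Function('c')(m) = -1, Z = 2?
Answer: 179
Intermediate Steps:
Function('h')(W) = Add(-1, Mul(-1, W))
Function('J')(A, O) = Mul(-5, A) (Function('J')(A, O) = Mul(Add(-1, Mul(-1, 4)), A) = Mul(Add(-1, -4), A) = Mul(-5, A))
Add(-1, Mul(Function('J')(3, Function('q')(0, -5)), -12)) = Add(-1, Mul(Mul(-5, 3), -12)) = Add(-1, Mul(-15, -12)) = Add(-1, 180) = 179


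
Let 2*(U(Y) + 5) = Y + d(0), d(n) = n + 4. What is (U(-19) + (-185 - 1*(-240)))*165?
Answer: 14025/2 ≈ 7012.5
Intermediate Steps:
d(n) = 4 + n
U(Y) = -3 + Y/2 (U(Y) = -5 + (Y + (4 + 0))/2 = -5 + (Y + 4)/2 = -5 + (4 + Y)/2 = -5 + (2 + Y/2) = -3 + Y/2)
(U(-19) + (-185 - 1*(-240)))*165 = ((-3 + (1/2)*(-19)) + (-185 - 1*(-240)))*165 = ((-3 - 19/2) + (-185 + 240))*165 = (-25/2 + 55)*165 = (85/2)*165 = 14025/2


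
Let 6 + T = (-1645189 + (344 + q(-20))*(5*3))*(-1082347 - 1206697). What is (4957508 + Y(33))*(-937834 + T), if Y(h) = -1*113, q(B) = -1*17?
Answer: 18613438356039501120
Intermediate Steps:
q(B) = -17
Y(h) = -113
T = 3754682248490 (T = -6 + (-1645189 + (344 - 17)*(5*3))*(-1082347 - 1206697) = -6 + (-1645189 + 327*15)*(-2289044) = -6 + (-1645189 + 4905)*(-2289044) = -6 - 1640284*(-2289044) = -6 + 3754682248496 = 3754682248490)
(4957508 + Y(33))*(-937834 + T) = (4957508 - 113)*(-937834 + 3754682248490) = 4957395*3754681310656 = 18613438356039501120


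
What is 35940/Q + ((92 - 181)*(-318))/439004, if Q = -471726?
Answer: -202251209/17257466742 ≈ -0.011720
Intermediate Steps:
35940/Q + ((92 - 181)*(-318))/439004 = 35940/(-471726) + ((92 - 181)*(-318))/439004 = 35940*(-1/471726) - 89*(-318)*(1/439004) = -5990/78621 + 28302*(1/439004) = -5990/78621 + 14151/219502 = -202251209/17257466742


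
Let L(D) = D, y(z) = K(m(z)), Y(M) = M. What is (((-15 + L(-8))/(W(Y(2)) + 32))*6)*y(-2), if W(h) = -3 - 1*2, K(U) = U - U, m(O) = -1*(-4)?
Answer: 0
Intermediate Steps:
m(O) = 4
K(U) = 0
y(z) = 0
W(h) = -5 (W(h) = -3 - 2 = -5)
(((-15 + L(-8))/(W(Y(2)) + 32))*6)*y(-2) = (((-15 - 8)/(-5 + 32))*6)*0 = (-23/27*6)*0 = (-23*1/27*6)*0 = -23/27*6*0 = -46/9*0 = 0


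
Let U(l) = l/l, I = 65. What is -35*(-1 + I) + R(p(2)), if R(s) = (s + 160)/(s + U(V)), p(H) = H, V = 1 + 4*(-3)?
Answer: -2186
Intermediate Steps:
V = -11 (V = 1 - 12 = -11)
U(l) = 1
R(s) = (160 + s)/(1 + s) (R(s) = (s + 160)/(s + 1) = (160 + s)/(1 + s))
-35*(-1 + I) + R(p(2)) = -35*(-1 + 65) + (160 + 2)/(1 + 2) = -35*64 + 162/3 = -2240 + (1/3)*162 = -2240 + 54 = -2186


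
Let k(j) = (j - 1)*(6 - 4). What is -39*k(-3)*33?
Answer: 10296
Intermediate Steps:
k(j) = -2 + 2*j (k(j) = (-1 + j)*2 = -2 + 2*j)
-39*k(-3)*33 = -39*(-2 + 2*(-3))*33 = -39*(-2 - 6)*33 = -39*(-8)*33 = 312*33 = 10296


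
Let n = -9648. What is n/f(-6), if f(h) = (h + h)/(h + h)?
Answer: -9648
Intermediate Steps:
f(h) = 1 (f(h) = (2*h)/((2*h)) = (2*h)*(1/(2*h)) = 1)
n/f(-6) = -9648/1 = -9648*1 = -9648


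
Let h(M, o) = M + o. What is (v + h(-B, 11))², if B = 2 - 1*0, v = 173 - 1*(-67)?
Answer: 62001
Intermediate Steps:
v = 240 (v = 173 + 67 = 240)
B = 2 (B = 2 + 0 = 2)
(v + h(-B, 11))² = (240 + (-1*2 + 11))² = (240 + (-2 + 11))² = (240 + 9)² = 249² = 62001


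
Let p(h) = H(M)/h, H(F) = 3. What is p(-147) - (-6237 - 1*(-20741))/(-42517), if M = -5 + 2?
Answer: 668179/2083333 ≈ 0.32073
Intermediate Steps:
M = -3
p(h) = 3/h
p(-147) - (-6237 - 1*(-20741))/(-42517) = 3/(-147) - (-6237 - 1*(-20741))/(-42517) = 3*(-1/147) - (-6237 + 20741)*(-1)/42517 = -1/49 - 14504*(-1)/42517 = -1/49 - 1*(-14504/42517) = -1/49 + 14504/42517 = 668179/2083333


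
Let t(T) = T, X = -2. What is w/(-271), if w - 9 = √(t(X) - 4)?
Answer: -9/271 - I*√6/271 ≈ -0.03321 - 0.0090387*I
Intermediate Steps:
w = 9 + I*√6 (w = 9 + √(-2 - 4) = 9 + √(-6) = 9 + I*√6 ≈ 9.0 + 2.4495*I)
w/(-271) = (9 + I*√6)/(-271) = (9 + I*√6)*(-1/271) = -9/271 - I*√6/271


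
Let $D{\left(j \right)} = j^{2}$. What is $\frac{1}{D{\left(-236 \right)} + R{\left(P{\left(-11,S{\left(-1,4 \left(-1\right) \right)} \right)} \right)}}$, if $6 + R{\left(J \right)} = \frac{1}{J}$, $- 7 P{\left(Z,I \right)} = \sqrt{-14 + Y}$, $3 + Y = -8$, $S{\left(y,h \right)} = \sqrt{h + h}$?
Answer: $\frac{1392250}{77534402549} - \frac{35 i}{77534402549} \approx 1.7957 \cdot 10^{-5} - 4.5141 \cdot 10^{-10} i$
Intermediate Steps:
$S{\left(y,h \right)} = \sqrt{2} \sqrt{h}$ ($S{\left(y,h \right)} = \sqrt{2 h} = \sqrt{2} \sqrt{h}$)
$Y = -11$ ($Y = -3 - 8 = -11$)
$P{\left(Z,I \right)} = - \frac{5 i}{7}$ ($P{\left(Z,I \right)} = - \frac{\sqrt{-14 - 11}}{7} = - \frac{\sqrt{-25}}{7} = - \frac{5 i}{7}$)
$R{\left(J \right)} = -6 + \frac{1}{J}$
$\frac{1}{D{\left(-236 \right)} + R{\left(P{\left(-11,S{\left(-1,4 \left(-1\right) \right)} \right)} \right)}} = \frac{1}{\left(-236\right)^{2} - \left(6 - \frac{1}{\left(- \frac{5}{7}\right) i}\right)} = \frac{1}{55696 - \left(6 - \frac{7 i}{5}\right)} = \frac{1}{55690 + \frac{7 i}{5}} = \frac{25 \left(55690 - \frac{7 i}{5}\right)}{77534402549}$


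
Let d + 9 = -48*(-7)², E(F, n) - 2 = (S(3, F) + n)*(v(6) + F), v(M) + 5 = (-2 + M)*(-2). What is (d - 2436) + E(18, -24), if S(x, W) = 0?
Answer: -4915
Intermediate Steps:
v(M) = -1 - 2*M (v(M) = -5 + (-2 + M)*(-2) = -5 + (4 - 2*M) = -1 - 2*M)
E(F, n) = 2 + n*(-13 + F) (E(F, n) = 2 + (0 + n)*((-1 - 2*6) + F) = 2 + n*((-1 - 12) + F) = 2 + n*(-13 + F))
d = -2361 (d = -9 - 48*(-7)² = -9 - 48*49 = -9 - 2352 = -2361)
(d - 2436) + E(18, -24) = (-2361 - 2436) + (2 - 13*(-24) + 18*(-24)) = -4797 + (2 + 312 - 432) = -4797 - 118 = -4915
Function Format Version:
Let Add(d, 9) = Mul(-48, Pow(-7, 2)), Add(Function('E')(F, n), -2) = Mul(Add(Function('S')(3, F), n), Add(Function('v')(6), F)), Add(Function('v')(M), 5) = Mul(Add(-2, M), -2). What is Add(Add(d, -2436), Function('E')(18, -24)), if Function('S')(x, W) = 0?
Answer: -4915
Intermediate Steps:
Function('v')(M) = Add(-1, Mul(-2, M)) (Function('v')(M) = Add(-5, Mul(Add(-2, M), -2)) = Add(-5, Add(4, Mul(-2, M))) = Add(-1, Mul(-2, M)))
Function('E')(F, n) = Add(2, Mul(n, Add(-13, F))) (Function('E')(F, n) = Add(2, Mul(Add(0, n), Add(Add(-1, Mul(-2, 6)), F))) = Add(2, Mul(n, Add(Add(-1, -12), F))) = Add(2, Mul(n, Add(-13, F))))
d = -2361 (d = Add(-9, Mul(-48, Pow(-7, 2))) = Add(-9, Mul(-48, 49)) = Add(-9, -2352) = -2361)
Add(Add(d, -2436), Function('E')(18, -24)) = Add(Add(-2361, -2436), Add(2, Mul(-13, -24), Mul(18, -24))) = Add(-4797, Add(2, 312, -432)) = Add(-4797, -118) = -4915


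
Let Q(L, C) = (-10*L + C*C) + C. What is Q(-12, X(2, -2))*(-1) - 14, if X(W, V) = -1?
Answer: -134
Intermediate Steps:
Q(L, C) = C + C² - 10*L (Q(L, C) = (-10*L + C²) + C = (C² - 10*L) + C = C + C² - 10*L)
Q(-12, X(2, -2))*(-1) - 14 = (-1 + (-1)² - 10*(-12))*(-1) - 14 = (-1 + 1 + 120)*(-1) - 14 = 120*(-1) - 14 = -120 - 14 = -134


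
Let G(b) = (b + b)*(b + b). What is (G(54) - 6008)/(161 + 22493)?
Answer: 2828/11327 ≈ 0.24967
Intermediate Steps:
G(b) = 4*b**2 (G(b) = (2*b)*(2*b) = 4*b**2)
(G(54) - 6008)/(161 + 22493) = (4*54**2 - 6008)/(161 + 22493) = (4*2916 - 6008)/22654 = (11664 - 6008)*(1/22654) = 5656*(1/22654) = 2828/11327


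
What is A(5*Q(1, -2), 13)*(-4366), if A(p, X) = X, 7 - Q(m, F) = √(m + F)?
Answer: -56758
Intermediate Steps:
Q(m, F) = 7 - √(F + m) (Q(m, F) = 7 - √(m + F) = 7 - √(F + m))
A(5*Q(1, -2), 13)*(-4366) = 13*(-4366) = -56758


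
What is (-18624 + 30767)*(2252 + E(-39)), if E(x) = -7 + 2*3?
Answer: 27333893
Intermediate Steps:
E(x) = -1 (E(x) = -7 + 6 = -1)
(-18624 + 30767)*(2252 + E(-39)) = (-18624 + 30767)*(2252 - 1) = 12143*2251 = 27333893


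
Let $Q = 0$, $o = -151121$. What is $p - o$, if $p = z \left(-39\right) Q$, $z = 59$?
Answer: $151121$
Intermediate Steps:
$p = 0$ ($p = 59 \left(-39\right) 0 = \left(-2301\right) 0 = 0$)
$p - o = 0 - -151121 = 0 + 151121 = 151121$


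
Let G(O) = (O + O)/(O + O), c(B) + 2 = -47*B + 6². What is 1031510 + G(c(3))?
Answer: 1031511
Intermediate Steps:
c(B) = 34 - 47*B (c(B) = -2 + (-47*B + 6²) = -2 + (-47*B + 36) = -2 + (36 - 47*B) = 34 - 47*B)
G(O) = 1 (G(O) = (2*O)/((2*O)) = (2*O)*(1/(2*O)) = 1)
1031510 + G(c(3)) = 1031510 + 1 = 1031511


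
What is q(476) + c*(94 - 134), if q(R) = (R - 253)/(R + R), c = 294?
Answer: -11195297/952 ≈ -11760.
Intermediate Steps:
q(R) = (-253 + R)/(2*R) (q(R) = (-253 + R)/((2*R)) = (-253 + R)*(1/(2*R)) = (-253 + R)/(2*R))
q(476) + c*(94 - 134) = (1/2)*(-253 + 476)/476 + 294*(94 - 134) = (1/2)*(1/476)*223 + 294*(-40) = 223/952 - 11760 = -11195297/952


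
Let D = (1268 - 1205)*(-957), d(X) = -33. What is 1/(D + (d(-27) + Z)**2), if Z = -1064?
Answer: 1/1143118 ≈ 8.7480e-7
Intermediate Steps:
D = -60291 (D = 63*(-957) = -60291)
1/(D + (d(-27) + Z)**2) = 1/(-60291 + (-33 - 1064)**2) = 1/(-60291 + (-1097)**2) = 1/(-60291 + 1203409) = 1/1143118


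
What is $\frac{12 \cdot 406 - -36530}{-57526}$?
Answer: $- \frac{20701}{28763} \approx -0.71971$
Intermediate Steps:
$\frac{12 \cdot 406 - -36530}{-57526} = \left(4872 + 36530\right) \left(- \frac{1}{57526}\right) = 41402 \left(- \frac{1}{57526}\right) = - \frac{20701}{28763}$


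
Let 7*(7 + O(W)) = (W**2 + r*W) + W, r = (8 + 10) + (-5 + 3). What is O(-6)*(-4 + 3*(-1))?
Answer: 115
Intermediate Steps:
r = 16 (r = 18 - 2 = 16)
O(W) = -7 + W**2/7 + 17*W/7 (O(W) = -7 + ((W**2 + 16*W) + W)/7 = -7 + (W**2 + 17*W)/7 = -7 + (W**2/7 + 17*W/7) = -7 + W**2/7 + 17*W/7)
O(-6)*(-4 + 3*(-1)) = (-7 + (1/7)*(-6)**2 + (17/7)*(-6))*(-4 + 3*(-1)) = (-7 + (1/7)*36 - 102/7)*(-4 - 3) = (-7 + 36/7 - 102/7)*(-7) = -115/7*(-7) = 115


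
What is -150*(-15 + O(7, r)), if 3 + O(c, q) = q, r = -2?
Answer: 3000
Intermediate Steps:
O(c, q) = -3 + q
-150*(-15 + O(7, r)) = -150*(-15 + (-3 - 2)) = -150*(-15 - 5) = -150*(-20) = 3000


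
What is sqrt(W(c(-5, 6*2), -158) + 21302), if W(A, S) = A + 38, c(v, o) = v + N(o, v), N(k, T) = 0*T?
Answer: sqrt(21335) ≈ 146.06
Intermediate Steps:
N(k, T) = 0
c(v, o) = v (c(v, o) = v + 0 = v)
W(A, S) = 38 + A
sqrt(W(c(-5, 6*2), -158) + 21302) = sqrt((38 - 5) + 21302) = sqrt(33 + 21302) = sqrt(21335)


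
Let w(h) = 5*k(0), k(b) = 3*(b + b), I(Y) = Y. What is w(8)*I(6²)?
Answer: 0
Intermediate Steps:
k(b) = 6*b (k(b) = 3*(2*b) = 6*b)
w(h) = 0 (w(h) = 5*(6*0) = 5*0 = 0)
w(8)*I(6²) = 0*6² = 0*36 = 0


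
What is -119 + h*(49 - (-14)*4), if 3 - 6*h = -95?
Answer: 1596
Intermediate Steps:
h = 49/3 (h = ½ - ⅙*(-95) = ½ + 95/6 = 49/3 ≈ 16.333)
-119 + h*(49 - (-14)*4) = -119 + 49*(49 - (-14)*4)/3 = -119 + 49*(49 - 1*(-56))/3 = -119 + 49*(49 + 56)/3 = -119 + (49/3)*105 = -119 + 1715 = 1596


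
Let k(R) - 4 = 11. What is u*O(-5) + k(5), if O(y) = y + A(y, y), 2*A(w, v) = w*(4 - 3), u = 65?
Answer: -945/2 ≈ -472.50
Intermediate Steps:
k(R) = 15 (k(R) = 4 + 11 = 15)
A(w, v) = w/2 (A(w, v) = (w*(4 - 3))/2 = (w*1)/2 = w/2)
O(y) = 3*y/2 (O(y) = y + y/2 = 3*y/2)
u*O(-5) + k(5) = 65*((3/2)*(-5)) + 15 = 65*(-15/2) + 15 = -975/2 + 15 = -945/2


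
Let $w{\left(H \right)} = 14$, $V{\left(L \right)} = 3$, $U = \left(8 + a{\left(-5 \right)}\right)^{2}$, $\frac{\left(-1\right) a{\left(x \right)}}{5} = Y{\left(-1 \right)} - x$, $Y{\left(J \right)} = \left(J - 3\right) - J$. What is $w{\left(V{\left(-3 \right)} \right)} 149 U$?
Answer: $8344$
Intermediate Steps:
$Y{\left(J \right)} = -3$ ($Y{\left(J \right)} = \left(-3 + J\right) - J = -3$)
$a{\left(x \right)} = 15 + 5 x$ ($a{\left(x \right)} = - 5 \left(-3 - x\right) = 15 + 5 x$)
$U = 4$ ($U = \left(8 + \left(15 + 5 \left(-5\right)\right)\right)^{2} = \left(8 + \left(15 - 25\right)\right)^{2} = \left(8 - 10\right)^{2} = \left(-2\right)^{2} = 4$)
$w{\left(V{\left(-3 \right)} \right)} 149 U = 14 \cdot 149 \cdot 4 = 2086 \cdot 4 = 8344$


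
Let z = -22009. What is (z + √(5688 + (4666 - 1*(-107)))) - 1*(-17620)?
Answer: -4389 + √10461 ≈ -4286.7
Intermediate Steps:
(z + √(5688 + (4666 - 1*(-107)))) - 1*(-17620) = (-22009 + √(5688 + (4666 - 1*(-107)))) - 1*(-17620) = (-22009 + √(5688 + (4666 + 107))) + 17620 = (-22009 + √(5688 + 4773)) + 17620 = (-22009 + √10461) + 17620 = -4389 + √10461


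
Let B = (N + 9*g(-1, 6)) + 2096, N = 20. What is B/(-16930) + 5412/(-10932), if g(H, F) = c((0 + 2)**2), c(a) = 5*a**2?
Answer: -5109513/7711615 ≈ -0.66257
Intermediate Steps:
g(H, F) = 80 (g(H, F) = 5*((0 + 2)**2)**2 = 5*(2**2)**2 = 5*4**2 = 5*16 = 80)
B = 2836 (B = (20 + 9*80) + 2096 = (20 + 720) + 2096 = 740 + 2096 = 2836)
B/(-16930) + 5412/(-10932) = 2836/(-16930) + 5412/(-10932) = 2836*(-1/16930) + 5412*(-1/10932) = -1418/8465 - 451/911 = -5109513/7711615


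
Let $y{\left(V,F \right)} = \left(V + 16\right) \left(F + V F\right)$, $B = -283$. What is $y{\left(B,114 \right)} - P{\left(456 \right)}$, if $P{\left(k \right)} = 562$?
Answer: $8582954$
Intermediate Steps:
$y{\left(V,F \right)} = \left(16 + V\right) \left(F + F V\right)$
$y{\left(B,114 \right)} - P{\left(456 \right)} = 114 \left(16 + \left(-283\right)^{2} + 17 \left(-283\right)\right) - 562 = 114 \left(16 + 80089 - 4811\right) - 562 = 114 \cdot 75294 - 562 = 8583516 - 562 = 8582954$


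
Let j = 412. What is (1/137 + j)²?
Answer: 3186038025/18769 ≈ 1.6975e+5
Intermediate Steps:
(1/137 + j)² = (1/137 + 412)² = (56445/137)² = 3186038025/18769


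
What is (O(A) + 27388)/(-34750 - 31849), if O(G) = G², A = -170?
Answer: -56288/66599 ≈ -0.84518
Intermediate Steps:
(O(A) + 27388)/(-34750 - 31849) = ((-170)² + 27388)/(-34750 - 31849) = (28900 + 27388)/(-66599) = 56288*(-1/66599) = -56288/66599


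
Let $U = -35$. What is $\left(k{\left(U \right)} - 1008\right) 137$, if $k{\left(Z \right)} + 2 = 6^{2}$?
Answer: $-133438$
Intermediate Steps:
$k{\left(Z \right)} = 34$ ($k{\left(Z \right)} = -2 + 6^{2} = -2 + 36 = 34$)
$\left(k{\left(U \right)} - 1008\right) 137 = \left(34 - 1008\right) 137 = \left(-974\right) 137 = -133438$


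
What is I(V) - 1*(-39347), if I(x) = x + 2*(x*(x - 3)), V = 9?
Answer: 39464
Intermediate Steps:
I(x) = x + 2*x*(-3 + x) (I(x) = x + 2*(x*(-3 + x)) = x + 2*x*(-3 + x))
I(V) - 1*(-39347) = 9*(-5 + 2*9) - 1*(-39347) = 9*(-5 + 18) + 39347 = 9*13 + 39347 = 117 + 39347 = 39464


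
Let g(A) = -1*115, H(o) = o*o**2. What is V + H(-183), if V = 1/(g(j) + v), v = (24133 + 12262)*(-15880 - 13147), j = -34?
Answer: -6474365201038861/1056437780 ≈ -6.1285e+6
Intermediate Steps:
H(o) = o**3
v = -1056437665 (v = 36395*(-29027) = -1056437665)
g(A) = -115
V = -1/1056437780 (V = 1/(-115 - 1056437665) = 1/(-1056437780) = -1/1056437780 ≈ -9.4658e-10)
V + H(-183) = -1/1056437780 + (-183)**3 = -1/1056437780 - 6128487 = -6474365201038861/1056437780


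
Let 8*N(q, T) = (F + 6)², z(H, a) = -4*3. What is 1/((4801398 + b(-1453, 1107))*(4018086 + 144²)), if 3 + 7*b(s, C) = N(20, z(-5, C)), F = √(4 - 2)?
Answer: 1882148114/36498602831179049750619 - 28*√2/12166200943726349916873 ≈ 5.1568e-14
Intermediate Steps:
F = √2 ≈ 1.4142
z(H, a) = -12
N(q, T) = (6 + √2)²/8 (N(q, T) = (√2 + 6)²/8 = (6 + √2)²/8)
b(s, C) = -3/7 + (6 + √2)²/56 (b(s, C) = -3/7 + ((6 + √2)²/8)/7 = -3/7 + (6 + √2)²/56)
1/((4801398 + b(-1453, 1107))*(4018086 + 144²)) = 1/((4801398 + (¼ + 3*√2/14))*(4018086 + 144²)) = 1/((19205593/4 + 3*√2/14)*(4018086 + 20736)) = 1/((19205593/4 + 3*√2/14)*4038822) = 1/(38783985765723/2 + 6058233*√2/7)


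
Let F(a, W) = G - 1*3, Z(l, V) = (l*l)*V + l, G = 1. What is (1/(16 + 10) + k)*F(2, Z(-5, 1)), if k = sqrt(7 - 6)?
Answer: -27/13 ≈ -2.0769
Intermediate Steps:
Z(l, V) = l + V*l**2 (Z(l, V) = l**2*V + l = V*l**2 + l = l + V*l**2)
F(a, W) = -2 (F(a, W) = 1 - 1*3 = 1 - 3 = -2)
k = 1 (k = sqrt(1) = 1)
(1/(16 + 10) + k)*F(2, Z(-5, 1)) = (1/(16 + 10) + 1)*(-2) = (1/26 + 1)*(-2) = (27/26)*(-2) = -27/13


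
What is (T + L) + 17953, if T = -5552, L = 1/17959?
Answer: 222709560/17959 ≈ 12401.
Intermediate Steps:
L = 1/17959 ≈ 5.5682e-5
(T + L) + 17953 = (-5552 + 1/17959) + 17953 = -99708367/17959 + 17953 = 222709560/17959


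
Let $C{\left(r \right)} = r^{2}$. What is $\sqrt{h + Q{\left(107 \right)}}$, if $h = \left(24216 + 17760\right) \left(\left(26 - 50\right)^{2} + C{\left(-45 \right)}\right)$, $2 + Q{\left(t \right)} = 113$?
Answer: $\sqrt{109179687} \approx 10449.0$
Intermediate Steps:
$Q{\left(t \right)} = 111$ ($Q{\left(t \right)} = -2 + 113 = 111$)
$h = 109179576$ ($h = \left(24216 + 17760\right) \left(\left(26 - 50\right)^{2} + \left(-45\right)^{2}\right) = 41976 \left(\left(-24\right)^{2} + 2025\right) = 41976 \left(576 + 2025\right) = 41976 \cdot 2601 = 109179576$)
$\sqrt{h + Q{\left(107 \right)}} = \sqrt{109179576 + 111} = \sqrt{109179687}$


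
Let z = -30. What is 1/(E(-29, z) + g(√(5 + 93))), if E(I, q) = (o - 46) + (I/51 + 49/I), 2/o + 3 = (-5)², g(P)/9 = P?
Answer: 12748957815/1486948892393 + 16674862743*√2/1486948892393 ≈ 0.024433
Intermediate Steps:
g(P) = 9*P
o = 1/11 (o = 2/(-3 + (-5)²) = 2/(-3 + 25) = 2/22 = 2*(1/22) = 1/11 ≈ 0.090909)
E(I, q) = -505/11 + 49/I + I/51 (E(I, q) = (1/11 - 46) + (I/51 + 49/I) = -505/11 + (I*(1/51) + 49/I) = -505/11 + (I/51 + 49/I) = -505/11 + (49/I + I/51) = -505/11 + 49/I + I/51)
1/(E(-29, z) + g(√(5 + 93))) = 1/((-505/11 + 49/(-29) + (1/51)*(-29)) + 9*√(5 + 93)) = 1/((-505/11 + 49*(-1/29) - 29/51) + 9*√98) = 1/((-505/11 - 49/29 - 29/51) + 9*(7*√2)) = 1/(-783635/16269 + 63*√2)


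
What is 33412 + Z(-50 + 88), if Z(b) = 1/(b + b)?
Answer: 2539313/76 ≈ 33412.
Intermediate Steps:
Z(b) = 1/(2*b)
33412 + Z(-50 + 88) = 33412 + 1/(2*(-50 + 88)) = 33412 + (1/2)/38 = 33412 + (1/2)*(1/38) = 33412 + 1/76 = 2539313/76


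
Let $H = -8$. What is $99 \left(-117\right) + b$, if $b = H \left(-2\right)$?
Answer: $-11567$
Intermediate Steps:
$b = 16$ ($b = \left(-8\right) \left(-2\right) = 16$)
$99 \left(-117\right) + b = 99 \left(-117\right) + 16 = -11583 + 16 = -11567$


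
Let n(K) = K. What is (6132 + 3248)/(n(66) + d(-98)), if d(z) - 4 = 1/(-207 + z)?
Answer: 2860900/21349 ≈ 134.01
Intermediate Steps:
d(z) = 4 + 1/(-207 + z)
(6132 + 3248)/(n(66) + d(-98)) = (6132 + 3248)/(66 + (-827 + 4*(-98))/(-207 - 98)) = 9380/(66 + (-827 - 392)/(-305)) = 9380/(66 - 1/305*(-1219)) = 9380/(66 + 1219/305) = 9380/(21349/305) = 9380*(305/21349) = 2860900/21349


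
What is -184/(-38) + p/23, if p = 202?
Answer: 5954/437 ≈ 13.625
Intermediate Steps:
-184/(-38) + p/23 = -184/(-38) + 202/23 = -184*(-1/38) + 202*(1/23) = 92/19 + 202/23 = 5954/437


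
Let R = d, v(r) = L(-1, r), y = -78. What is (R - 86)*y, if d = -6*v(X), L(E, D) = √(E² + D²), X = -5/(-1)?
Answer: 6708 + 468*√26 ≈ 9094.3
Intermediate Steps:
X = 5 (X = -5*(-1) = 5)
L(E, D) = √(D² + E²)
v(r) = √(1 + r²) (v(r) = √(r² + (-1)²) = √(r² + 1) = √(1 + r²))
d = -6*√26 (d = -6*√(1 + 5²) = -6*√(1 + 25) = -6*√26 ≈ -30.594)
R = -6*√26 ≈ -30.594
(R - 86)*y = (-6*√26 - 86)*(-78) = (-86 - 6*√26)*(-78) = 6708 + 468*√26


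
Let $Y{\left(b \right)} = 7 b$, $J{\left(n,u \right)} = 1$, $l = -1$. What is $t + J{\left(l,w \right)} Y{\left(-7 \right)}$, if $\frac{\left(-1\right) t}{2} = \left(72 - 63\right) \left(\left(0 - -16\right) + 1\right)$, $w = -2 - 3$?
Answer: $-355$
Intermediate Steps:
$w = -5$
$t = -306$ ($t = - 2 \left(72 - 63\right) \left(\left(0 - -16\right) + 1\right) = - 2 \cdot 9 \left(\left(0 + 16\right) + 1\right) = - 2 \cdot 9 \left(16 + 1\right) = - 2 \cdot 9 \cdot 17 = \left(-2\right) 153 = -306$)
$t + J{\left(l,w \right)} Y{\left(-7 \right)} = -306 + 1 \cdot 7 \left(-7\right) = -306 + 1 \left(-49\right) = -306 - 49 = -355$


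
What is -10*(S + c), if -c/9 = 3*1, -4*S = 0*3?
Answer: 270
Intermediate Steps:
S = 0 (S = -0*3 = -¼*0 = 0)
c = -27 ≈ -27.000
-10*(S + c) = -10*(0 - 27) = -10*(-27) = 270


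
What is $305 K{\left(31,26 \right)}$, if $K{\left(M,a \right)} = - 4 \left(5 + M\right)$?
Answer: $-43920$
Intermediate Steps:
$K{\left(M,a \right)} = -20 - 4 M$
$305 K{\left(31,26 \right)} = 305 \left(-20 - 124\right) = 305 \left(-144\right) = -43920$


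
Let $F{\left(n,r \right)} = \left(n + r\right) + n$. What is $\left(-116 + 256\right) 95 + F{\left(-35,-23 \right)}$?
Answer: $13207$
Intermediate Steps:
$F{\left(n,r \right)} = r + 2 n$
$\left(-116 + 256\right) 95 + F{\left(-35,-23 \right)} = \left(-116 + 256\right) 95 + \left(-23 + 2 \left(-35\right)\right) = 140 \cdot 95 - 93 = 13300 - 93 = 13207$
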